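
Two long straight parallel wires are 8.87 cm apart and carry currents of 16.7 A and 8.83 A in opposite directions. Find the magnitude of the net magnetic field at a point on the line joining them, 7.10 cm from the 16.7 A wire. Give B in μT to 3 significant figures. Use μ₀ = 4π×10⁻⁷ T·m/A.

Each long wire gives B = μ₀I/(2πd). Distances are d₁ = 0.071 m and d₂ = 0.0177 m.
B₁ = 4.70×10⁻⁵ T, B₂ = 9.98×10⁻⁵ T.
Between antiparallel currents both contributions point the same way, so they add. B = B₁ + B₂ = 4.70×10⁻⁵ + 9.98×10⁻⁵ = 1.47×10⁻⁴ T.

B ≈ 147 μT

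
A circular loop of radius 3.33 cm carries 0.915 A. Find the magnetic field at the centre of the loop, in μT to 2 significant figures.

B ≈ 17 μT

At the centre of a circular loop the Biot–Savart law gives B = μ₀I/(2R).
B = (4π×10⁻⁷ × 0.915) / (2 × 0.0333) = 1.73×10⁻⁵ T.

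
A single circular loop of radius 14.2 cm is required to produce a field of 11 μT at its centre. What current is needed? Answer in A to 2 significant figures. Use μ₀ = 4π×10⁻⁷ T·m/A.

At the centre of a circular loop B = μ₀I/(2R), so I = 2RB/μ₀.
With R = 0.142 m, I = 2 × 0.142 × 1.10×10⁻⁵ / (4π×10⁻⁷) = 2.49 A.

I ≈ 2.5 A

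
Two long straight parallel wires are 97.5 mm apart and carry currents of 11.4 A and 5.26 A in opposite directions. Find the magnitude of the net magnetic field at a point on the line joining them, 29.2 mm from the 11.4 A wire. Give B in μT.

Each long wire gives B = μ₀I/(2πd). Distances are d₁ = 0.0292 m and d₂ = 0.0683 m.
B₁ = 7.81×10⁻⁵ T, B₂ = 1.54×10⁻⁵ T.
Between antiparallel currents both contributions point the same way, so they add. B = B₁ + B₂ = 7.81×10⁻⁵ + 1.54×10⁻⁵ = 9.35×10⁻⁵ T.

B ≈ 93.5 μT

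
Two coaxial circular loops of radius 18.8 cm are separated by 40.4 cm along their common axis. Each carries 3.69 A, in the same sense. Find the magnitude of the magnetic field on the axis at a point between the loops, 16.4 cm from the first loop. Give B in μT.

Each loop contributes B = μ₀IR²/[2(R²+z²)^(3/2)] on the axis, with z measured from that loop.
Loop 1 (z = 0.164 m): B₁ = 5.28×10⁻⁶ T. Loop 2 (z = 0.24 m): B₂ = 2.89×10⁻⁶ T.
The fields add: B = B₁ + B₂ = 8.17×10⁻⁶ T.

B ≈ 8.17 μT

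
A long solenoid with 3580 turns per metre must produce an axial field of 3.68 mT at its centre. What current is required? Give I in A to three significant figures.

Inside a long solenoid B = μ₀nI with n = 3580 m⁻¹, so I = B/(μ₀n).
I = 3.68×10⁻³ / (4π×10⁻⁷ × 3580) = 0.818 A.

I ≈ 0.818 A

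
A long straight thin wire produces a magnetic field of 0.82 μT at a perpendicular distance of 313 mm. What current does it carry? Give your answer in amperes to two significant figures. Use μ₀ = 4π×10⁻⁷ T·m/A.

I ≈ 1.3 A

For a long straight wire B = μ₀I/(2πd), so I = 2πdB/μ₀.
I = 2π × 0.313 × 8.20×10⁻⁷ / (4π×10⁻⁷) = 1.28 A.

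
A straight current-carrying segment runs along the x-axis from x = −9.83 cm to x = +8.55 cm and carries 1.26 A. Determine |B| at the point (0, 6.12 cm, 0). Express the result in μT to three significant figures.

For a finite straight segment, B = (μ₀I/4πd)(sinθ₁ + sinθ₂), where θ₁, θ₂ are the angles from the perpendicular to each end.
The perpendicular distance is d = 0.0612 m; the end-offsets along the wire are a = 0.0983 m and b = 0.0855 m.
sinθ₁ = 0.0983/√(0.0983²+0.0612²) = 0.8489; sinθ₂ = 0.0855/√(0.0855²+0.0612²) = 0.8132.
B = (4π×10⁻⁷ × 1.26) / (4π × 0.0612) × (0.8489 + 0.8132) = 3.42×10⁻⁶ T.

B ≈ 3.42 μT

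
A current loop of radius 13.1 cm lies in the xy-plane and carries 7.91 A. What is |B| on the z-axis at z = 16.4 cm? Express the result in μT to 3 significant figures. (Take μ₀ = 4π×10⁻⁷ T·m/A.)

B ≈ 9.22 μT

On the axis of a circular loop, B = μ₀IR² / [2(R²+z²)^(3/2)].
R² + z² = (0.131)² + (0.164)² = 0.04406 m², and (R²+z²)^(3/2) = 9.25×10⁻³ m³.
B = (4π×10⁻⁷ × 7.91 × 0.01716) / (2 × 9.25×10⁻³) = 9.22×10⁻⁶ T.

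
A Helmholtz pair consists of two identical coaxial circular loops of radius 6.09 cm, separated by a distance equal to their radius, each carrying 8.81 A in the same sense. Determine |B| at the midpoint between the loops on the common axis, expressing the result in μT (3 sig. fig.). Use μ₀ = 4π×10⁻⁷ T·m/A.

Each loop contributes B = μ₀IR²/[2(R²+z²)^(3/2)] on the axis, with z measured from that loop.
Loop 1 (z = 0.03045 m): B₁ = 6.50×10⁻⁵ T. Loop 2 (z = 0.03045 m): B₂ = 6.50×10⁻⁵ T.
The fields add: B = B₁ + B₂ = 1.30×10⁻⁴ T.

B ≈ 130 μT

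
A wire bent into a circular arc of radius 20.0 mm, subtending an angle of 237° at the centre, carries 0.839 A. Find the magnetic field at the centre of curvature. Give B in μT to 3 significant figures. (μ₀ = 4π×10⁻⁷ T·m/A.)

The Biot–Savart field of a circular arc at its centre is B = μ₀Iφ/(4πR), with φ = 4.136 rad.
B = (4π×10⁻⁷ × 0.839 × 4.136) / (4π × 0.02) = 1.74×10⁻⁵ T.

B ≈ 17.4 μT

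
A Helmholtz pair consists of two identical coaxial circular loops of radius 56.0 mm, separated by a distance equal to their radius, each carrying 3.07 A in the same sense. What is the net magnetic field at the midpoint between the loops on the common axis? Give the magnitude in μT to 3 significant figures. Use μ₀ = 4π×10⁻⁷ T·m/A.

Each loop contributes B = μ₀IR²/[2(R²+z²)^(3/2)] on the axis, with z measured from that loop.
Loop 1 (z = 0.028 m): B₁ = 2.46×10⁻⁵ T. Loop 2 (z = 0.028 m): B₂ = 2.46×10⁻⁵ T.
The fields add: B = B₁ + B₂ = 4.93×10⁻⁵ T.

B ≈ 49.3 μT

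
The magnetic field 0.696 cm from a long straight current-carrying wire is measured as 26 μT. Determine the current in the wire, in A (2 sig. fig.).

I ≈ 0.90 A

For a long straight wire B = μ₀I/(2πd), so I = 2πdB/μ₀.
I = 2π × 0.00696 × 2.60×10⁻⁵ / (4π×10⁻⁷) = 0.905 A.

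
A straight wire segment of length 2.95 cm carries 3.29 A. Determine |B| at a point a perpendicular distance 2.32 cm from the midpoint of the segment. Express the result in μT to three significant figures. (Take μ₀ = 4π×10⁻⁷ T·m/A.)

For a finite straight segment, B = (μ₀I/4πd)(sinθ₁ + sinθ₂), where θ₁, θ₂ are the angles from the perpendicular to each end.
The perpendicular from the point meets the wire at its midpoint, so each end is L/2 = 0.01475 m away along the wire.
sinθ₁ = 0.01475/√(0.01475²+0.0232²) = 0.5365; sinθ₂ = 0.01475/√(0.01475²+0.0232²) = 0.5365.
B = (4π×10⁻⁷ × 3.29) / (4π × 0.0232) × (0.5365 + 0.5365) = 1.52×10⁻⁵ T.

B ≈ 15.2 μT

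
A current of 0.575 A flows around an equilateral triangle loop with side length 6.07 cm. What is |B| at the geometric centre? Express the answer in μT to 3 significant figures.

Each side is a finite straight segment at perpendicular distance d = a/(2 tan(π/3)) = 0.01752 m from the centre, with end-angles ±π/3.
One side contributes B₁ = (μ₀I/4πd)·2 sin(π/3) = 5.68×10⁻⁶ T.
All 3 sides add in the same direction: B = 3 × 5.68×10⁻⁶ = 1.71×10⁻⁵ T.

B ≈ 17.1 μT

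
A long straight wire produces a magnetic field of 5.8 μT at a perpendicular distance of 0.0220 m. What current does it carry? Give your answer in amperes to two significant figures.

I ≈ 0.64 A

For a long straight wire B = μ₀I/(2πd), so I = 2πdB/μ₀.
I = 2π × 0.022 × 5.80×10⁻⁶ / (4π×10⁻⁷) = 0.638 A.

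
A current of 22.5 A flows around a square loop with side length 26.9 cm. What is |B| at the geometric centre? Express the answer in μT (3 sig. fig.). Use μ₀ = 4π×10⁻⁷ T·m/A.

Each side is a finite straight segment at perpendicular distance d = a/(2 tan(π/4)) = 0.1345 m from the centre, with end-angles ±π/4.
One side contributes B₁ = (μ₀I/4πd)·2 sin(π/4) = 2.37×10⁻⁵ T.
All 4 sides add in the same direction: B = 4 × 2.37×10⁻⁵ = 9.46×10⁻⁵ T.

B ≈ 94.6 μT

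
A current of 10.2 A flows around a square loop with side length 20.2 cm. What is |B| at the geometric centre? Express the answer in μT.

Each side is a finite straight segment at perpendicular distance d = a/(2 tan(π/4)) = 0.101 m from the centre, with end-angles ±π/4.
One side contributes B₁ = (μ₀I/4πd)·2 sin(π/4) = 1.43×10⁻⁵ T.
All 4 sides add in the same direction: B = 4 × 1.43×10⁻⁵ = 5.71×10⁻⁵ T.

B ≈ 57.1 μT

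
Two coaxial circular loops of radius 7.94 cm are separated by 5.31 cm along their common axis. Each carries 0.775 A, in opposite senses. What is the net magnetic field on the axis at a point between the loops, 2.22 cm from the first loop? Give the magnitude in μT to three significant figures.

Each loop contributes B = μ₀IR²/[2(R²+z²)^(3/2)] on the axis, with z measured from that loop.
Loop 1 (z = 0.0222 m): B₁ = 5.48×10⁻⁶ T. Loop 2 (z = 0.0309 m): B₂ = 4.96×10⁻⁶ T.
The fields oppose: B = |B₁ − B₂| = 5.15×10⁻⁷ T.

B ≈ 0.515 μT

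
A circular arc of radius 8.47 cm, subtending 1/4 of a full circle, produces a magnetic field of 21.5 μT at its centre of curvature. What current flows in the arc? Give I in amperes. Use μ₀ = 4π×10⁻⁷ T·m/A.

For a circular arc, B = μ₀Iφ/(4πR) with φ in radians; here φ = 1.571 rad.
So I = 4πRB/(μ₀φ) = 4π × 0.0847 × 2.15×10⁻⁵ / (4π×10⁻⁷ × 1.571) = 11.6 A.

I ≈ 11.6 A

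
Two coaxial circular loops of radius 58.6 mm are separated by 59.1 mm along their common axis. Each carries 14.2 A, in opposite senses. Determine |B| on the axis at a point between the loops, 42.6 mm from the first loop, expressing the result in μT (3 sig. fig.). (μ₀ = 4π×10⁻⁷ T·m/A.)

B ≈ 55.2 μT

Each loop contributes B = μ₀IR²/[2(R²+z²)^(3/2)] on the axis, with z measured from that loop.
Loop 1 (z = 0.0426 m): B₁ = 8.06×10⁻⁵ T. Loop 2 (z = 0.0165 m): B₂ = 1.36×10⁻⁴ T.
The fields oppose: B = |B₁ − B₂| = 5.52×10⁻⁵ T.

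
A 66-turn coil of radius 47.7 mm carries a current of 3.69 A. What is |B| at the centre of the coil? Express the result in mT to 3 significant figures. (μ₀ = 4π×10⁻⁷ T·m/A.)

B ≈ 3.21 mT

For an N-turn flat coil, B = Nμ₀I/(2R) with R = 0.0477 m.
B = 66 × 4.86×10⁻⁵ T = 3.21×10⁻³ T.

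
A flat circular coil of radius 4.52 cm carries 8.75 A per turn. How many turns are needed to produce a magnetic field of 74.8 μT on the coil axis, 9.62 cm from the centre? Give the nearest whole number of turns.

N = 8

For an N-turn coil, B = Nμ₀IR²/[2(R²+z²)^(3/2)]. A single turn gives B₁ = 9.35×10⁻⁶ T with R = 0.0452 m, z = 0.0962 m.
N = B/B₁ = 7.48×10⁻⁵ / 9.35×10⁻⁶ = 8.00.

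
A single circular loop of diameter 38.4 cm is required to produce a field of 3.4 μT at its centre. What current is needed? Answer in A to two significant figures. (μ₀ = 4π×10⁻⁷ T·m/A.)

At the centre of a circular loop B = μ₀I/(2R), so I = 2RB/μ₀.
With R = 0.192 m, I = 2 × 0.192 × 3.40×10⁻⁶ / (4π×10⁻⁷) = 1.04 A.

I ≈ 1.0 A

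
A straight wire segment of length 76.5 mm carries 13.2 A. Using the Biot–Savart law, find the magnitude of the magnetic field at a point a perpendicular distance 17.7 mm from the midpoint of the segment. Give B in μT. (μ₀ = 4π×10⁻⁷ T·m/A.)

For a finite straight segment, B = (μ₀I/4πd)(sinθ₁ + sinθ₂), where θ₁, θ₂ are the angles from the perpendicular to each end.
The perpendicular from the point meets the wire at its midpoint, so each end is L/2 = 0.03825 m away along the wire.
sinθ₁ = 0.03825/√(0.03825²+0.0177²) = 0.9075; sinθ₂ = 0.03825/√(0.03825²+0.0177²) = 0.9075.
B = (4π×10⁻⁷ × 13.2) / (4π × 0.0177) × (0.9075 + 0.9075) = 1.35×10⁻⁴ T.

B ≈ 135 μT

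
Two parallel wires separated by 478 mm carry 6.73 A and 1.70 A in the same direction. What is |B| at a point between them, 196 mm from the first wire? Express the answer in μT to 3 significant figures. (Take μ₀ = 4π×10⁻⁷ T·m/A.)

B ≈ 5.66 μT

Each long wire gives B = μ₀I/(2πd). Distances are d₁ = 0.196 m and d₂ = 0.282 m.
B₁ = 6.87×10⁻⁶ T, B₂ = 1.21×10⁻⁶ T.
Between parallel currents the two contributions point in opposite directions, so they subtract. B = |B₁ − B₂| = |6.87×10⁻⁶ − 1.21×10⁻⁶| = 5.66×10⁻⁶ T.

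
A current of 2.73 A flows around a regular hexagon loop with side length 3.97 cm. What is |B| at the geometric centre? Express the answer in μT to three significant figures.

B ≈ 47.6 μT

Each side is a finite straight segment at perpendicular distance d = a/(2 tan(π/6)) = 0.03438 m from the centre, with end-angles ±π/6.
One side contributes B₁ = (μ₀I/4πd)·2 sin(π/6) = 7.94×10⁻⁶ T.
All 6 sides add in the same direction: B = 6 × 7.94×10⁻⁶ = 4.76×10⁻⁵ T.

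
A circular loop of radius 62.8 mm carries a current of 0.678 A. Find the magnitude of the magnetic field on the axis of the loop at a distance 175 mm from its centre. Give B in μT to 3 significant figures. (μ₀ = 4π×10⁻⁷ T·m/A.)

B ≈ 0.261 μT

On the axis of a circular loop, B = μ₀IR² / [2(R²+z²)^(3/2)].
R² + z² = (0.0628)² + (0.175)² = 0.03457 m², and (R²+z²)^(3/2) = 6.43×10⁻³ m³.
B = (4π×10⁻⁷ × 0.678 × 0.003944) / (2 × 6.43×10⁻³) = 2.61×10⁻⁷ T.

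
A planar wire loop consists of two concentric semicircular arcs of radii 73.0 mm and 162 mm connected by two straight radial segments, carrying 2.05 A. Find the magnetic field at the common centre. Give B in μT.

B ≈ 4.85 μT

The radial connectors point toward the centre, so dl × r̂ = 0 and they contribute nothing.
Each semicircle gives μ₀I/(4R): inner arc 8.82×10⁻⁶ T, outer arc 3.98×10⁻⁶ T.
The two arcs carry current in opposite angular senses, so their fields oppose: B = |8.82×10⁻⁶ − 3.98×10⁻⁶| = 4.85×10⁻⁶ T.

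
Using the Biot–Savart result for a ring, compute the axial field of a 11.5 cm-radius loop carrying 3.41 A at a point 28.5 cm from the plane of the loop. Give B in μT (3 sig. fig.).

On the axis of a circular loop, B = μ₀IR² / [2(R²+z²)^(3/2)].
R² + z² = (0.115)² + (0.285)² = 0.09445 m², and (R²+z²)^(3/2) = 2.90×10⁻² m³.
B = (4π×10⁻⁷ × 3.41 × 0.01323) / (2 × 2.90×10⁻²) = 9.76×10⁻⁷ T.

B ≈ 0.976 μT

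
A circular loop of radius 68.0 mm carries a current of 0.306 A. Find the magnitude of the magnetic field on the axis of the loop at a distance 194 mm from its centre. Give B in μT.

On the axis of a circular loop, B = μ₀IR² / [2(R²+z²)^(3/2)].
R² + z² = (0.068)² + (0.194)² = 0.04226 m², and (R²+z²)^(3/2) = 8.69×10⁻³ m³.
B = (4π×10⁻⁷ × 0.306 × 0.004624) / (2 × 8.69×10⁻³) = 1.02×10⁻⁷ T.

B ≈ 0.102 μT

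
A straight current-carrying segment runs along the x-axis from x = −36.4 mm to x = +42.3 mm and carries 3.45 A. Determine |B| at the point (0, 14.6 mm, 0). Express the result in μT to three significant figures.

For a finite straight segment, B = (μ₀I/4πd)(sinθ₁ + sinθ₂), where θ₁, θ₂ are the angles from the perpendicular to each end.
The perpendicular distance is d = 0.0146 m; the end-offsets along the wire are a = 0.0364 m and b = 0.0423 m.
sinθ₁ = 0.0364/√(0.0364²+0.0146²) = 0.9281; sinθ₂ = 0.0423/√(0.0423²+0.0146²) = 0.9453.
B = (4π×10⁻⁷ × 3.45) / (4π × 0.0146) × (0.9281 + 0.9453) = 4.43×10⁻⁵ T.

B ≈ 44.3 μT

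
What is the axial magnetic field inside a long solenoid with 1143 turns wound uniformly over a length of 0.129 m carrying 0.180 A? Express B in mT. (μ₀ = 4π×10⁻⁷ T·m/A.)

B ≈ 2.00 mT

Inside a long solenoid, B = μ₀nI with n = 8860 turns/m.
B = 4π×10⁻⁷ × 8860 × 0.180 = 2.00×10⁻³ T.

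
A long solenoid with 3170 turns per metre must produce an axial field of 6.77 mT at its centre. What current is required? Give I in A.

Inside a long solenoid B = μ₀nI with n = 3170 m⁻¹, so I = B/(μ₀n).
I = 6.77×10⁻³ / (4π×10⁻⁷ × 3170) = 1.70 A.

I ≈ 1.70 A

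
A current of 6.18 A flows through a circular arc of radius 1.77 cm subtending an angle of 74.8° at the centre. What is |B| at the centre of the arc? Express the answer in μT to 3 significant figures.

B ≈ 45.6 μT

The Biot–Savart field of a circular arc at its centre is B = μ₀Iφ/(4πR), with φ = 1.306 rad.
B = (4π×10⁻⁷ × 6.18 × 1.306) / (4π × 0.0177) = 4.56×10⁻⁵ T.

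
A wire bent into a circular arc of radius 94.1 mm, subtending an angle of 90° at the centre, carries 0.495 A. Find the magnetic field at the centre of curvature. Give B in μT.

The Biot–Savart field of a circular arc at its centre is B = μ₀Iφ/(4πR), with φ = 1.571 rad.
B = (4π×10⁻⁷ × 0.495 × 1.571) / (4π × 0.0941) = 8.26×10⁻⁷ T.

B ≈ 0.826 μT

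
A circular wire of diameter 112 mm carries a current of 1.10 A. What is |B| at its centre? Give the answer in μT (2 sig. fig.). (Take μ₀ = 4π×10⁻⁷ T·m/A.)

At the centre of a circular loop the Biot–Savart law gives B = μ₀I/(2R) (so R = 0.056 m).
B = (4π×10⁻⁷ × 1.10) / (2 × 0.056) = 1.23×10⁻⁵ T.

B ≈ 12 μT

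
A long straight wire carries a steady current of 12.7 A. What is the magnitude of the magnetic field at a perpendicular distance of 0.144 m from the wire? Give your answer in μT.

For an infinitely long straight wire, B = μ₀I/(2πd).
B = (4π×10⁻⁷ × 12.7) / (2π × 0.144) = 1.76×10⁻⁵ T.

B ≈ 17.6 μT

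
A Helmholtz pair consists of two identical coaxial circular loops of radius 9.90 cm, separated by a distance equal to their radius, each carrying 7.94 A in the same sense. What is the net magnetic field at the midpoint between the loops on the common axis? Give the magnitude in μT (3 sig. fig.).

B ≈ 72.1 μT

Each loop contributes B = μ₀IR²/[2(R²+z²)^(3/2)] on the axis, with z measured from that loop.
Loop 1 (z = 0.0495 m): B₁ = 3.61×10⁻⁵ T. Loop 2 (z = 0.0495 m): B₂ = 3.61×10⁻⁵ T.
The fields add: B = B₁ + B₂ = 7.21×10⁻⁵ T.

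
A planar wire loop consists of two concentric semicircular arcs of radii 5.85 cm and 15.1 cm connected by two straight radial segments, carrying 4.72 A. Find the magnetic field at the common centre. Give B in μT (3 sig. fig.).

The radial connectors point toward the centre, so dl × r̂ = 0 and they contribute nothing.
Each semicircle gives μ₀I/(4R): inner arc 2.53×10⁻⁵ T, outer arc 9.82×10⁻⁶ T.
The two arcs carry current in opposite angular senses, so their fields oppose: B = |2.53×10⁻⁵ − 9.82×10⁻⁶| = 1.55×10⁻⁵ T.

B ≈ 15.5 μT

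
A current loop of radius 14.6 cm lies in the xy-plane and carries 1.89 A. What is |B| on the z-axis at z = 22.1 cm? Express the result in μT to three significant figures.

B ≈ 1.36 μT

On the axis of a circular loop, B = μ₀IR² / [2(R²+z²)^(3/2)].
R² + z² = (0.146)² + (0.221)² = 0.07016 m², and (R²+z²)^(3/2) = 1.86×10⁻² m³.
B = (4π×10⁻⁷ × 1.89 × 0.02132) / (2 × 1.86×10⁻²) = 1.36×10⁻⁶ T.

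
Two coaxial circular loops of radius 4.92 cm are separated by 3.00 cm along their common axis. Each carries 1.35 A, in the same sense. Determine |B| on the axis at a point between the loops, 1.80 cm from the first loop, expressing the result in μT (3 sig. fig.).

Each loop contributes B = μ₀IR²/[2(R²+z²)^(3/2)] on the axis, with z measured from that loop.
Loop 1 (z = 0.018 m): B₁ = 1.43×10⁻⁵ T. Loop 2 (z = 0.012 m): B₂ = 1.58×10⁻⁵ T.
The fields add: B = B₁ + B₂ = 3.01×10⁻⁵ T.

B ≈ 30.1 μT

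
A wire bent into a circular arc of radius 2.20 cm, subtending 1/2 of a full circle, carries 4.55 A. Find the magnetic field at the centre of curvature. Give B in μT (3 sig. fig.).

The Biot–Savart field of a circular arc at its centre is B = μ₀Iφ/(4πR), with φ = 3.142 rad.
B = (4π×10⁻⁷ × 4.55 × 3.142) / (4π × 0.022) = 6.50×10⁻⁵ T.

B ≈ 65.0 μT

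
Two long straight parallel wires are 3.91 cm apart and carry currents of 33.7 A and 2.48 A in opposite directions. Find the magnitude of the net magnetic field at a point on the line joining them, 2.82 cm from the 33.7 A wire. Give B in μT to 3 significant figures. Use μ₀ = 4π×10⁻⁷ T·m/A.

B ≈ 285 μT

Each long wire gives B = μ₀I/(2πd). Distances are d₁ = 0.0282 m and d₂ = 0.0109 m.
B₁ = 2.39×10⁻⁴ T, B₂ = 4.55×10⁻⁵ T.
Between antiparallel currents both contributions point the same way, so they add. B = B₁ + B₂ = 2.39×10⁻⁴ + 4.55×10⁻⁵ = 2.85×10⁻⁴ T.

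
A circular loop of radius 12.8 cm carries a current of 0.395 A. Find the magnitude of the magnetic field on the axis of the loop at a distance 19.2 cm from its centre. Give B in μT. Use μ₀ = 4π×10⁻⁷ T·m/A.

On the axis of a circular loop, B = μ₀IR² / [2(R²+z²)^(3/2)].
R² + z² = (0.128)² + (0.192)² = 0.05325 m², and (R²+z²)^(3/2) = 1.23×10⁻² m³.
B = (4π×10⁻⁷ × 0.395 × 0.01638) / (2 × 1.23×10⁻²) = 3.31×10⁻⁷ T.

B ≈ 0.331 μT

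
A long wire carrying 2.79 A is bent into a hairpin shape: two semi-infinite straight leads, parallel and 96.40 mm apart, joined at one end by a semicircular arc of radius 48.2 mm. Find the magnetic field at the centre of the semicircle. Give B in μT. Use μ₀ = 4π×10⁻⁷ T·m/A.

B ≈ 29.8 μT

The semicircular arc contributes B_arc = μ₀I·π/(4πR) = μ₀I/(4R) = 1.82×10⁻⁵ T.
Each semi-infinite lead is at perpendicular distance R = 0.0482 m from the centre, with the perpendicular foot at its near end, so it contributes μ₀I/(4πR); both point the same way, together 1.16×10⁻⁵ T.
Arc and leads all point the same direction: B = 1.82×10⁻⁵ + 1.16×10⁻⁵ = 2.98×10⁻⁵ T.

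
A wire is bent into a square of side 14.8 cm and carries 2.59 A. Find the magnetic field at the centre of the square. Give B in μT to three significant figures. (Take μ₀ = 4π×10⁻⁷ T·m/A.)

B ≈ 19.8 μT

Each side is a finite straight segment at perpendicular distance d = a/(2 tan(π/4)) = 0.074 m from the centre, with end-angles ±π/4.
One side contributes B₁ = (μ₀I/4πd)·2 sin(π/4) = 4.95×10⁻⁶ T.
All 4 sides add in the same direction: B = 4 × 4.95×10⁻⁶ = 1.98×10⁻⁵ T.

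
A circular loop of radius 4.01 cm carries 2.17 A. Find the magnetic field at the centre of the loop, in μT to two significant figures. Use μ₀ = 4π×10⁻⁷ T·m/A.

B ≈ 34 μT

At the centre of a circular loop the Biot–Savart law gives B = μ₀I/(2R).
B = (4π×10⁻⁷ × 2.17) / (2 × 0.0401) = 3.40×10⁻⁵ T.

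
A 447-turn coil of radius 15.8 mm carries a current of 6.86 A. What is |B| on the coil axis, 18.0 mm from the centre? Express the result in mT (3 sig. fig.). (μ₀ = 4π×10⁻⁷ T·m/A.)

For an N-turn flat coil, B = Nμ₀IR²/[2(R²+z²)^(3/2)] with R = 0.0158 m, z = 0.018 m.
B = 447 × 7.83×10⁻⁵ T = 3.50×10⁻² T.

B ≈ 35.0 mT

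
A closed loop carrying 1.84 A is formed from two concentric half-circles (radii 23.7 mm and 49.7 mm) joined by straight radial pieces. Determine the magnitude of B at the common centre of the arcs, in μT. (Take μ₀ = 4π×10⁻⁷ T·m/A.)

The radial connectors point toward the centre, so dl × r̂ = 0 and they contribute nothing.
Each semicircle gives μ₀I/(4R): inner arc 2.44×10⁻⁵ T, outer arc 1.16×10⁻⁵ T.
The two arcs carry current in opposite angular senses, so their fields oppose: B = |2.44×10⁻⁵ − 1.16×10⁻⁵| = 1.28×10⁻⁵ T.

B ≈ 12.8 μT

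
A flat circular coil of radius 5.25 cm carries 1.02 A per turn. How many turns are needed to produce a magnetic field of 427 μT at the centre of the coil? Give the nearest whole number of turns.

For an N-turn coil, B = Nμ₀I/(2R). A single turn gives B₁ = 1.22×10⁻⁵ T with R = 0.0525 m.
N = B/B₁ = 4.27×10⁻⁴ / 1.22×10⁻⁵ = 34.98.

N = 35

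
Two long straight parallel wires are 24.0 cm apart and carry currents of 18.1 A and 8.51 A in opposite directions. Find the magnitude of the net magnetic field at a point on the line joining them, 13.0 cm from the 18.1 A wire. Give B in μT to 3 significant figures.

B ≈ 43.3 μT

Each long wire gives B = μ₀I/(2πd). Distances are d₁ = 0.13 m and d₂ = 0.11 m.
B₁ = 2.78×10⁻⁵ T, B₂ = 1.55×10⁻⁵ T.
Between antiparallel currents both contributions point the same way, so they add. B = B₁ + B₂ = 2.78×10⁻⁵ + 1.55×10⁻⁵ = 4.33×10⁻⁵ T.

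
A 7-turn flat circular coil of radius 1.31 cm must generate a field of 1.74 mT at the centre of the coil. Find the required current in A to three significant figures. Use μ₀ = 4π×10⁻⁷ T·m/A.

I ≈ 5.18 A

For an N-turn coil, B = Nμ₀I/(2R) with R = 0.0131 m, so I = 2RB/(Nμ₀) = 2 × 0.0131 × 1.74×10⁻³ / (7 × 4π×10⁻⁷) = 5.18 A.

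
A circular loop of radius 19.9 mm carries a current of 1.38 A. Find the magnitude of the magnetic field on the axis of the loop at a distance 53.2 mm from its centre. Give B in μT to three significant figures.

B ≈ 1.87 μT

On the axis of a circular loop, B = μ₀IR² / [2(R²+z²)^(3/2)].
R² + z² = (0.0199)² + (0.0532)² = 0.003226 m², and (R²+z²)^(3/2) = 1.83×10⁻⁴ m³.
B = (4π×10⁻⁷ × 1.38 × 0.000396) / (2 × 1.83×10⁻⁴) = 1.87×10⁻⁶ T.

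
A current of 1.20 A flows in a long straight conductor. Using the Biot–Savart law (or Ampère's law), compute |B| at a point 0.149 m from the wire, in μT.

B ≈ 1.61 μT

For an infinitely long straight wire, B = μ₀I/(2πd).
B = (4π×10⁻⁷ × 1.20) / (2π × 0.149) = 1.61×10⁻⁶ T.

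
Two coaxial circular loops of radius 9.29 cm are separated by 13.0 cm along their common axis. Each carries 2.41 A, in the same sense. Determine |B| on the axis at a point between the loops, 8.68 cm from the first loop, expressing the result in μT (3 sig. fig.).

Each loop contributes B = μ₀IR²/[2(R²+z²)^(3/2)] on the axis, with z measured from that loop.
Loop 1 (z = 0.0868 m): B₁ = 6.36×10⁻⁶ T. Loop 2 (z = 0.0432 m): B₂ = 1.22×10⁻⁵ T.
The fields add: B = B₁ + B₂ = 1.85×10⁻⁵ T.

B ≈ 18.5 μT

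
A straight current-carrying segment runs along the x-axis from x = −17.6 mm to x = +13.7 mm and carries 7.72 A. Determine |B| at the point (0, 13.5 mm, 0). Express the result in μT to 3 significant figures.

B ≈ 86.1 μT

For a finite straight segment, B = (μ₀I/4πd)(sinθ₁ + sinθ₂), where θ₁, θ₂ are the angles from the perpendicular to each end.
The perpendicular distance is d = 0.0135 m; the end-offsets along the wire are a = 0.0176 m and b = 0.0137 m.
sinθ₁ = 0.0176/√(0.0176²+0.0135²) = 0.7935; sinθ₂ = 0.0137/√(0.0137²+0.0135²) = 0.7123.
B = (4π×10⁻⁷ × 7.72) / (4π × 0.0135) × (0.7935 + 0.7123) = 8.61×10⁻⁵ T.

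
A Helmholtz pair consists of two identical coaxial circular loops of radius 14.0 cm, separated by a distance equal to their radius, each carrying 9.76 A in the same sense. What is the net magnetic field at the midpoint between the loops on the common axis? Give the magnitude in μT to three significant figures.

Each loop contributes B = μ₀IR²/[2(R²+z²)^(3/2)] on the axis, with z measured from that loop.
Loop 1 (z = 0.07 m): B₁ = 3.13×10⁻⁵ T. Loop 2 (z = 0.07 m): B₂ = 3.13×10⁻⁵ T.
The fields add: B = B₁ + B₂ = 6.27×10⁻⁵ T.

B ≈ 62.7 μT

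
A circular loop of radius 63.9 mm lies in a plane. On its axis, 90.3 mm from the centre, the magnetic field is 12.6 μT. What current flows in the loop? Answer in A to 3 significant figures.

On the axis of a loop, B = μ₀IR²/[2(R²+z²)^(3/2)], so I = 2B(R²+z²)^(3/2)/(μ₀R²).
R² + z² = 0.004083 + 0.008154 = 0.01224 m²; raised to 3/2 gives 1.35×10⁻³ m³.
I = 2 × 1.26×10⁻⁵ × 1.35×10⁻³ / (1.26×10⁻⁶ × 0.004083) = 6.65 A.

I ≈ 6.65 A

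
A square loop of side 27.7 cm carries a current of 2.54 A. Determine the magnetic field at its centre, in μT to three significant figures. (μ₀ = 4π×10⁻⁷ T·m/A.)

Each side is a finite straight segment at perpendicular distance d = a/(2 tan(π/4)) = 0.1385 m from the centre, with end-angles ±π/4.
One side contributes B₁ = (μ₀I/4πd)·2 sin(π/4) = 2.59×10⁻⁶ T.
All 4 sides add in the same direction: B = 4 × 2.59×10⁻⁶ = 1.04×10⁻⁵ T.

B ≈ 10.4 μT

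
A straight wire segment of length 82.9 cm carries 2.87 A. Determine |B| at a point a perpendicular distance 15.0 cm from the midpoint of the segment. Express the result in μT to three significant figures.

For a finite straight segment, B = (μ₀I/4πd)(sinθ₁ + sinθ₂), where θ₁, θ₂ are the angles from the perpendicular to each end.
The perpendicular from the point meets the wire at its midpoint, so each end is L/2 = 0.4145 m away along the wire.
sinθ₁ = 0.4145/√(0.4145²+0.15²) = 0.9403; sinθ₂ = 0.4145/√(0.4145²+0.15²) = 0.9403.
B = (4π×10⁻⁷ × 2.87) / (4π × 0.15) × (0.9403 + 0.9403) = 3.60×10⁻⁶ T.

B ≈ 3.60 μT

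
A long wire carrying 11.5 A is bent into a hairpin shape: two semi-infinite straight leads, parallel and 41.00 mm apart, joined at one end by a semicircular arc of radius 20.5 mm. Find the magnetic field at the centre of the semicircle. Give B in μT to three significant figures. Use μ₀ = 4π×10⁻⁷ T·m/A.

The semicircular arc contributes B_arc = μ₀I·π/(4πR) = μ₀I/(4R) = 1.76×10⁻⁴ T.
Each semi-infinite lead is at perpendicular distance R = 0.0205 m from the centre, with the perpendicular foot at its near end, so it contributes μ₀I/(4πR); both point the same way, together 1.12×10⁻⁴ T.
Arc and leads all point the same direction: B = 1.76×10⁻⁴ + 1.12×10⁻⁴ = 2.88×10⁻⁴ T.

B ≈ 288 μT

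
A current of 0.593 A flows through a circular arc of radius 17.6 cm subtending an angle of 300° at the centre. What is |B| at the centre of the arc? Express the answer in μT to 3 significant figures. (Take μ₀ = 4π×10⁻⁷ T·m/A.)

The Biot–Savart field of a circular arc at its centre is B = μ₀Iφ/(4πR), with φ = 5.236 rad.
B = (4π×10⁻⁷ × 0.593 × 5.236) / (4π × 0.176) = 1.76×10⁻⁶ T.

B ≈ 1.76 μT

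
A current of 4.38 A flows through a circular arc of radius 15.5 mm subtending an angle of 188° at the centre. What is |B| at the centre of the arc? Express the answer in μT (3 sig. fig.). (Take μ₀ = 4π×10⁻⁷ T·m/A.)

The Biot–Savart field of a circular arc at its centre is B = μ₀Iφ/(4πR), with φ = 3.281 rad.
B = (4π×10⁻⁷ × 4.38 × 3.281) / (4π × 0.0155) = 9.27×10⁻⁵ T.

B ≈ 92.7 μT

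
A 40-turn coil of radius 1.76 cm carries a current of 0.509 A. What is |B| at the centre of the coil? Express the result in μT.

For an N-turn flat coil, B = Nμ₀I/(2R) with R = 0.0176 m.
B = 40 × 1.82×10⁻⁵ T = 7.27×10⁻⁴ T.

B ≈ 727 μT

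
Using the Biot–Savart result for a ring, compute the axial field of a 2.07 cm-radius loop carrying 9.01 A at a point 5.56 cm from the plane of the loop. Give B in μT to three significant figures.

B ≈ 11.6 μT

On the axis of a circular loop, B = μ₀IR² / [2(R²+z²)^(3/2)].
R² + z² = (0.0207)² + (0.0556)² = 0.00352 m², and (R²+z²)^(3/2) = 2.09×10⁻⁴ m³.
B = (4π×10⁻⁷ × 9.01 × 0.0004285) / (2 × 2.09×10⁻⁴) = 1.16×10⁻⁵ T.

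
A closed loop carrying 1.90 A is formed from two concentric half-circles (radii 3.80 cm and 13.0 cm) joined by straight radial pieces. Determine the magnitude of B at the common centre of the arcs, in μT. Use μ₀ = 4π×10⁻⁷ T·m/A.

The radial connectors point toward the centre, so dl × r̂ = 0 and they contribute nothing.
Each semicircle gives μ₀I/(4R): inner arc 1.57×10⁻⁵ T, outer arc 4.59×10⁻⁶ T.
The two arcs carry current in opposite angular senses, so their fields oppose: B = |1.57×10⁻⁵ − 4.59×10⁻⁶| = 1.11×10⁻⁵ T.

B ≈ 11.1 μT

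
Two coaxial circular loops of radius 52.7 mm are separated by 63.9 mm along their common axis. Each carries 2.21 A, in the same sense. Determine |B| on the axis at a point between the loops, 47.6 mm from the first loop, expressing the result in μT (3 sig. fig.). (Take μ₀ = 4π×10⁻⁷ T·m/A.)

Each loop contributes B = μ₀IR²/[2(R²+z²)^(3/2)] on the axis, with z measured from that loop.
Loop 1 (z = 0.0476 m): B₁ = 1.08×10⁻⁵ T. Loop 2 (z = 0.0163 m): B₂ = 2.30×10⁻⁵ T.
The fields add: B = B₁ + B₂ = 3.37×10⁻⁵ T.

B ≈ 33.7 μT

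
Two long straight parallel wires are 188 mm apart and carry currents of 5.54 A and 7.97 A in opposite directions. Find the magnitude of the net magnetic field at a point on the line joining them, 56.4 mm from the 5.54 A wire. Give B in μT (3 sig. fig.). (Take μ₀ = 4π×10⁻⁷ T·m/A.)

B ≈ 31.8 μT

Each long wire gives B = μ₀I/(2πd). Distances are d₁ = 0.0564 m and d₂ = 0.1316 m.
B₁ = 1.96×10⁻⁵ T, B₂ = 1.21×10⁻⁵ T.
Between antiparallel currents both contributions point the same way, so they add. B = B₁ + B₂ = 1.96×10⁻⁵ + 1.21×10⁻⁵ = 3.18×10⁻⁵ T.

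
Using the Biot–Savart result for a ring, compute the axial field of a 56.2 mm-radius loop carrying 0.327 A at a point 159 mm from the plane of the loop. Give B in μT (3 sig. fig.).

On the axis of a circular loop, B = μ₀IR² / [2(R²+z²)^(3/2)].
R² + z² = (0.0562)² + (0.159)² = 0.02844 m², and (R²+z²)^(3/2) = 4.80×10⁻³ m³.
B = (4π×10⁻⁷ × 0.327 × 0.003158) / (2 × 4.80×10⁻³) = 1.35×10⁻⁷ T.

B ≈ 0.135 μT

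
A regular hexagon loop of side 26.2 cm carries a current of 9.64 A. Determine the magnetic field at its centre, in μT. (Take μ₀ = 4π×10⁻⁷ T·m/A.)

Each side is a finite straight segment at perpendicular distance d = a/(2 tan(π/6)) = 0.2269 m from the centre, with end-angles ±π/6.
One side contributes B₁ = (μ₀I/4πd)·2 sin(π/6) = 4.25×10⁻⁶ T.
All 6 sides add in the same direction: B = 6 × 4.25×10⁻⁶ = 2.55×10⁻⁵ T.

B ≈ 25.5 μT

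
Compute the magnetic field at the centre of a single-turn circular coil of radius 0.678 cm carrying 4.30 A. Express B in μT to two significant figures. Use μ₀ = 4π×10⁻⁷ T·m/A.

B ≈ 400 μT

At the centre of a circular loop the Biot–Savart law gives B = μ₀I/(2R).
B = (4π×10⁻⁷ × 4.30) / (2 × 0.00678) = 3.98×10⁻⁴ T.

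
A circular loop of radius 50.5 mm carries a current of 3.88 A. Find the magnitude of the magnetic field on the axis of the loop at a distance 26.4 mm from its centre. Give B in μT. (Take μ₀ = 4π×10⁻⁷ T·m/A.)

B ≈ 33.6 μT

On the axis of a circular loop, B = μ₀IR² / [2(R²+z²)^(3/2)].
R² + z² = (0.0505)² + (0.0264)² = 0.003247 m², and (R²+z²)^(3/2) = 1.85×10⁻⁴ m³.
B = (4π×10⁻⁷ × 3.88 × 0.00255) / (2 × 1.85×10⁻⁴) = 3.36×10⁻⁵ T.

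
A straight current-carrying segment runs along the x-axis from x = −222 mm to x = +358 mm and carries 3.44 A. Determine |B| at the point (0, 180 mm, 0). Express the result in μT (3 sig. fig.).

For a finite straight segment, B = (μ₀I/4πd)(sinθ₁ + sinθ₂), where θ₁, θ₂ are the angles from the perpendicular to each end.
The perpendicular distance is d = 0.18 m; the end-offsets along the wire are a = 0.222 m and b = 0.358 m.
sinθ₁ = 0.222/√(0.222²+0.18²) = 0.7768; sinθ₂ = 0.358/√(0.358²+0.18²) = 0.8934.
B = (4π×10⁻⁷ × 3.44) / (4π × 0.18) × (0.7768 + 0.8934) = 3.19×10⁻⁶ T.

B ≈ 3.19 μT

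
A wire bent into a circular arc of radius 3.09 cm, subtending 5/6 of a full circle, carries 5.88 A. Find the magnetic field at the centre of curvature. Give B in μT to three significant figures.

B ≈ 99.6 μT

The Biot–Savart field of a circular arc at its centre is B = μ₀Iφ/(4πR), with φ = 5.236 rad.
B = (4π×10⁻⁷ × 5.88 × 5.236) / (4π × 0.0309) = 9.96×10⁻⁵ T.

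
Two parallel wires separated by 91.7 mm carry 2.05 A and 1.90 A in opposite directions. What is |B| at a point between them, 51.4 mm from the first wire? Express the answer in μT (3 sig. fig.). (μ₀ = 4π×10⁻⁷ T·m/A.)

B ≈ 17.4 μT

Each long wire gives B = μ₀I/(2πd). Distances are d₁ = 0.0514 m and d₂ = 0.0403 m.
B₁ = 7.98×10⁻⁶ T, B₂ = 9.43×10⁻⁶ T.
Between antiparallel currents both contributions point the same way, so they add. B = B₁ + B₂ = 7.98×10⁻⁶ + 9.43×10⁻⁶ = 1.74×10⁻⁵ T.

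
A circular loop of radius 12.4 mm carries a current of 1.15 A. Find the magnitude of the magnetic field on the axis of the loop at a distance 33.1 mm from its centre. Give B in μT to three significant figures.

B ≈ 2.52 μT

On the axis of a circular loop, B = μ₀IR² / [2(R²+z²)^(3/2)].
R² + z² = (0.0124)² + (0.0331)² = 0.001249 m², and (R²+z²)^(3/2) = 4.42×10⁻⁵ m³.
B = (4π×10⁻⁷ × 1.15 × 0.0001538) / (2 × 4.42×10⁻⁵) = 2.52×10⁻⁶ T.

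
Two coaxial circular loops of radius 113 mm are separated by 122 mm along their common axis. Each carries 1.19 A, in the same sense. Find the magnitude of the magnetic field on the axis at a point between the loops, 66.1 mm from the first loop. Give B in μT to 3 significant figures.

B ≈ 9.02 μT

Each loop contributes B = μ₀IR²/[2(R²+z²)^(3/2)] on the axis, with z measured from that loop.
Loop 1 (z = 0.0661 m): B₁ = 4.26×10⁻⁶ T. Loop 2 (z = 0.0559 m): B₂ = 4.76×10⁻⁶ T.
The fields add: B = B₁ + B₂ = 9.02×10⁻⁶ T.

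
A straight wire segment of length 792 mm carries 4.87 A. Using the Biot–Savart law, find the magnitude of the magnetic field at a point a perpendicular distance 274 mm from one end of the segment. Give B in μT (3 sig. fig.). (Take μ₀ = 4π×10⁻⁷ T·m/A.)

For a finite straight segment, B = (μ₀I/4πd)(sinθ₁ + sinθ₂), where θ₁, θ₂ are the angles from the perpendicular to each end.
The perpendicular foot is at one end, so the two end-offsets along the wire are 0 and L = 0.792 m.
sinθ₁ = 0/√(0²+0.274²) = 0.0000; sinθ₂ = 0.792/√(0.792²+0.274²) = 0.9450.
B = (4π×10⁻⁷ × 4.87) / (4π × 0.274) × (0.0000 + 0.9450) = 1.68×10⁻⁶ T.

B ≈ 1.68 μT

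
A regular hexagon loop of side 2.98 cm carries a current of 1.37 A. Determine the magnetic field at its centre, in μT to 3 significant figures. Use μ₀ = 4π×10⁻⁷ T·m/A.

B ≈ 31.9 μT

Each side is a finite straight segment at perpendicular distance d = a/(2 tan(π/6)) = 0.02581 m from the centre, with end-angles ±π/6.
One side contributes B₁ = (μ₀I/4πd)·2 sin(π/6) = 5.31×10⁻⁶ T.
All 6 sides add in the same direction: B = 6 × 5.31×10⁻⁶ = 3.19×10⁻⁵ T.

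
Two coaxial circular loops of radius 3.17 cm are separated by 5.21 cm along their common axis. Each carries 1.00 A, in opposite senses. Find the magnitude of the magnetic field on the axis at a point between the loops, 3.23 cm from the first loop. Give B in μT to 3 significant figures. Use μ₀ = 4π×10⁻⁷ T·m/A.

Each loop contributes B = μ₀IR²/[2(R²+z²)^(3/2)] on the axis, with z measured from that loop.
Loop 1 (z = 0.0323 m): B₁ = 6.81×10⁻⁶ T. Loop 2 (z = 0.0198 m): B₂ = 1.21×10⁻⁵ T.
The fields oppose: B = |B₁ − B₂| = 5.28×10⁻⁶ T.

B ≈ 5.28 μT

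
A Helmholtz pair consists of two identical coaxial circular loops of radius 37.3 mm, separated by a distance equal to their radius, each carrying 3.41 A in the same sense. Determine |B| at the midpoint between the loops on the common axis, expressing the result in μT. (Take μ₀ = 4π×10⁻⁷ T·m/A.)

Each loop contributes B = μ₀IR²/[2(R²+z²)^(3/2)] on the axis, with z measured from that loop.
Loop 1 (z = 0.01865 m): B₁ = 4.11×10⁻⁵ T. Loop 2 (z = 0.01865 m): B₂ = 4.11×10⁻⁵ T.
The fields add: B = B₁ + B₂ = 8.22×10⁻⁵ T.

B ≈ 82.2 μT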